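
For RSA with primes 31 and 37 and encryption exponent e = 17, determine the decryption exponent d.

Step 1: n = 31 * 37 = 1147.
Step 2: phi(n) = 30 * 36 = 1080.
Step 3: Find d such that 17 * d = 1 (mod 1080).
Step 4: d = 17^(-1) mod 1080 = 953.
Verification: 17 * 953 = 16201 = 15 * 1080 + 1.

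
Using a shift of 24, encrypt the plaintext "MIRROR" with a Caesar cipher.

Step 1: For each letter, shift forward by 24 positions (mod 26).
  M (position 12) -> position (12+24) mod 26 = 10 -> K
  I (position 8) -> position (8+24) mod 26 = 6 -> G
  R (position 17) -> position (17+24) mod 26 = 15 -> P
  R (position 17) -> position (17+24) mod 26 = 15 -> P
  O (position 14) -> position (14+24) mod 26 = 12 -> M
  R (position 17) -> position (17+24) mod 26 = 15 -> P
Result: KGPPMP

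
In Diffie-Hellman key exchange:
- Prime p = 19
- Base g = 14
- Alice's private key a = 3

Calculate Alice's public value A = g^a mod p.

Step 1: A = g^a mod p = 14^3 mod 19.
  14^1 mod 19 = 14
  14^2 mod 19 = (14 * 14) mod 19 = 6
  14^3 mod 19 = (6 * 14) mod 19 = 8
Result: A = 8.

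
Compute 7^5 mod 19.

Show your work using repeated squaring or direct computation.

Step 1: Compute 7^5 mod 19 step by step, reducing modulo 19 at each step.
  7^1 mod 19 = 7
  7^2 mod 19 = (7 * 7) mod 19 = 11
  7^3 mod 19 = (11 * 7) mod 19 = 1
  7^4 mod 19 = (1 * 7) mod 19 = 7
  7^5 mod 19 = (7 * 7) mod 19 = 11
Step 2: Result = 11.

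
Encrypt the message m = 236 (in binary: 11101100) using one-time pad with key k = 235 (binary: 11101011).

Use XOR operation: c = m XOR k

Step 1: Write out the XOR operation bit by bit:
  Message: 11101100
  Key:     11101011
  XOR:     00000111
Step 2: Convert to decimal: 00000111 = 7.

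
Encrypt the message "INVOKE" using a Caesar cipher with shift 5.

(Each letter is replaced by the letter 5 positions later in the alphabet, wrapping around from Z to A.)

Step 1: For each letter, shift forward by 5 positions (mod 26).
  I (position 8) -> position (8+5) mod 26 = 13 -> N
  N (position 13) -> position (13+5) mod 26 = 18 -> S
  V (position 21) -> position (21+5) mod 26 = 0 -> A
  O (position 14) -> position (14+5) mod 26 = 19 -> T
  K (position 10) -> position (10+5) mod 26 = 15 -> P
  E (position 4) -> position (4+5) mod 26 = 9 -> J
Result: NSATPJ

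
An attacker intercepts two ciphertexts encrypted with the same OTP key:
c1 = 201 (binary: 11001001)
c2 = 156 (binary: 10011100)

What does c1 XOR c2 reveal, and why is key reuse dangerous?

Step 1: c1 XOR c2 = (m1 XOR k) XOR (m2 XOR k).
Step 2: By XOR associativity/commutativity: = m1 XOR m2 XOR k XOR k = m1 XOR m2.
Step 3: 11001001 XOR 10011100 = 01010101 = 85.
Step 4: The key cancels out! An attacker learns m1 XOR m2 = 85, revealing the relationship between plaintexts.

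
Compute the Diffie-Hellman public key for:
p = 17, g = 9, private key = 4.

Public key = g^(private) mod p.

Step 1: A = g^a mod p = 9^4 mod 17.
  9^1 mod 17 = 9
  9^2 mod 17 = (9 * 9) mod 17 = 13
  9^3 mod 17 = (13 * 9) mod 17 = 15
  9^4 mod 17 = (15 * 9) mod 17 = 16
Result: A = 16.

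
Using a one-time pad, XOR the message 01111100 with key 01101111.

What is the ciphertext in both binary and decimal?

Step 1: Write out the XOR operation bit by bit:
  Message: 01111100
  Key:     01101111
  XOR:     00010011
Step 2: Convert to decimal: 00010011 = 19.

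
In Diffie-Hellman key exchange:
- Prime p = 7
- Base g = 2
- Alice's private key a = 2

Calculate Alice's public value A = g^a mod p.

Step 1: A = g^a mod p = 2^2 mod 7.
  2^1 mod 7 = 2
  2^2 mod 7 = (2 * 2) mod 7 = 4
Result: A = 4.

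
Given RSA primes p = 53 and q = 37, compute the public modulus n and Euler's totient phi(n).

Step 1: n = p * q = 53 * 37 = 1961.
Step 2: phi(n) = (p-1)(q-1) = 52 * 36 = 1872.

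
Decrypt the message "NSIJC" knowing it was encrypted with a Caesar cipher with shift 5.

Step 1: Reverse the shift by subtracting 5 from each letter position.
  N (position 13) -> position (13-5) mod 26 = 8 -> I
  S (position 18) -> position (18-5) mod 26 = 13 -> N
  I (position 8) -> position (8-5) mod 26 = 3 -> D
  J (position 9) -> position (9-5) mod 26 = 4 -> E
  C (position 2) -> position (2-5) mod 26 = 23 -> X
Decrypted message: INDEX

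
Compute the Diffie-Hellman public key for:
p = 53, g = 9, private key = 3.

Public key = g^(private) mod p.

Step 1: A = g^a mod p = 9^3 mod 53.
  9^1 mod 53 = 9
  9^2 mod 53 = (9 * 9) mod 53 = 28
  9^3 mod 53 = (28 * 9) mod 53 = 40
Result: A = 40.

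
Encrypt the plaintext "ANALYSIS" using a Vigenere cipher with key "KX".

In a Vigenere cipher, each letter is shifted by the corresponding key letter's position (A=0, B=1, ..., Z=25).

Step 1: Repeat key to match plaintext length:
  Plaintext: ANALYSIS
  Key:       KXKXKXKX
Step 2: Encrypt each letter:
  A(0) + K(10) = (0+10) mod 26 = 10 = K
  N(13) + X(23) = (13+23) mod 26 = 10 = K
  A(0) + K(10) = (0+10) mod 26 = 10 = K
  L(11) + X(23) = (11+23) mod 26 = 8 = I
  Y(24) + K(10) = (24+10) mod 26 = 8 = I
  S(18) + X(23) = (18+23) mod 26 = 15 = P
  I(8) + K(10) = (8+10) mod 26 = 18 = S
  S(18) + X(23) = (18+23) mod 26 = 15 = P
Ciphertext: KKKIIPSP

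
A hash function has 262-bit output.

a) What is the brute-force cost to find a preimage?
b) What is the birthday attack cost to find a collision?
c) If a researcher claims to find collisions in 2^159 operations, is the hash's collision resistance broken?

Step 1: Preimage resistance requires brute-force of 2^262 operations.
Step 2: Collision resistance (birthday bound) = 2^(262/2) = 2^131.
Step 3: The claimed attack costs 2^159 operations.
Step 4: Since 2^159 >= 2^131, the claimed attack is no faster than the generic birthday attack, so this does not break collision resistance.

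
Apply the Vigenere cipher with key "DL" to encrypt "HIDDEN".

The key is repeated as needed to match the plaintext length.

Step 1: Repeat key to match plaintext length:
  Plaintext: HIDDEN
  Key:       DLDLDL
Step 2: Encrypt each letter:
  H(7) + D(3) = (7+3) mod 26 = 10 = K
  I(8) + L(11) = (8+11) mod 26 = 19 = T
  D(3) + D(3) = (3+3) mod 26 = 6 = G
  D(3) + L(11) = (3+11) mod 26 = 14 = O
  E(4) + D(3) = (4+3) mod 26 = 7 = H
  N(13) + L(11) = (13+11) mod 26 = 24 = Y
Ciphertext: KTGOHY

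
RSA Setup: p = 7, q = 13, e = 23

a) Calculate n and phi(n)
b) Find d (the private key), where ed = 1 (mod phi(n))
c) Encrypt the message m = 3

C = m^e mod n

Step 1: n = 7 * 13 = 91.
Step 2: phi(n) = (7-1)(13-1) = 6 * 12 = 72.
Step 3: Find d = 23^(-1) mod 72 = 47.
  Verify: 23 * 47 = 1081 = 1 (mod 72).
Step 4: C = 3^23 mod 91 = 61.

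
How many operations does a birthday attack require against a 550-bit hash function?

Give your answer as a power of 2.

Step 1: The birthday paradox gives collision probability ~50% after sqrt(2^n) = 2^(n/2) hashes.
Step 2: For 550-bit output: 2^(550/2) = 2^275.
Step 3: Approximately 2^275 hash computations needed.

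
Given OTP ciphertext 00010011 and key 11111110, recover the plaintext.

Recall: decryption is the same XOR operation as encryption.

Step 1: XOR ciphertext with key:
  Ciphertext: 00010011
  Key:        11111110
  XOR:        11101101
Step 2: Plaintext = 11101101 = 237 in decimal.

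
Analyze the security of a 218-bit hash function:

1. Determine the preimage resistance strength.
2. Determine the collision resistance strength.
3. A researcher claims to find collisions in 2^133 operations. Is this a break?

Step 1: Preimage resistance requires brute-force of 2^218 operations.
Step 2: Collision resistance (birthday bound) = 2^(218/2) = 2^109.
Step 3: The claimed attack costs 2^133 operations.
Step 4: Since 2^133 >= 2^109, the claimed attack is no faster than the generic birthday attack, so this does not break collision resistance.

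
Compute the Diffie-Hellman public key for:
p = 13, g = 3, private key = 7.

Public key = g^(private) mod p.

Step 1: A = g^a mod p = 3^7 mod 13.
  3^1 mod 13 = 3
  3^2 mod 13 = (3 * 3) mod 13 = 9
  3^3 mod 13 = (9 * 3) mod 13 = 1
  3^4 mod 13 = (1 * 3) mod 13 = 3
  3^5 mod 13 = (3 * 3) mod 13 = 9
  3^6 mod 13 = (9 * 3) mod 13 = 1
  3^7 mod 13 = (1 * 3) mod 13 = 3
Result: A = 3.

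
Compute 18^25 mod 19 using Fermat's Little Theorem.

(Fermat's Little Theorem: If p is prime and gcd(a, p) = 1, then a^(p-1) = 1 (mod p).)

Step 1: Since 19 is prime, by Fermat's Little Theorem: 18^18 = 1 (mod 19).
Step 2: Reduce exponent: 25 mod 18 = 7.
Step 3: So 18^25 = 18^7 (mod 19).
Step 4: 18^7 mod 19 = 18.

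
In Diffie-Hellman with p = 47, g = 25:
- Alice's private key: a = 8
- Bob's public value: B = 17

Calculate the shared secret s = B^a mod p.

Step 1: s = B^a mod p = 17^8 mod 47.
  17^1 mod 47 = 17
  17^2 mod 47 = (17 * 17) mod 47 = 7
  17^3 mod 47 = (7 * 17) mod 47 = 25
  17^4 mod 47 = (25 * 17) mod 47 = 2
  17^5 mod 47 = (2 * 17) mod 47 = 34
  17^6 mod 47 = (34 * 17) mod 47 = 14
  17^7 mod 47 = (14 * 17) mod 47 = 3
  17^8 mod 47 = (3 * 17) mod 47 = 4
Result: shared secret = 4.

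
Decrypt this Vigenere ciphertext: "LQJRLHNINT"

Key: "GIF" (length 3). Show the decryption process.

Step 1: Key 'GIF' has length 3. Extended key: GIFGIFGIFG
Step 2: Decrypt each position:
  L(11) - G(6) = 5 = F
  Q(16) - I(8) = 8 = I
  J(9) - F(5) = 4 = E
  R(17) - G(6) = 11 = L
  L(11) - I(8) = 3 = D
  H(7) - F(5) = 2 = C
  N(13) - G(6) = 7 = H
  I(8) - I(8) = 0 = A
  N(13) - F(5) = 8 = I
  T(19) - G(6) = 13 = N
Plaintext: FIELDCHAIN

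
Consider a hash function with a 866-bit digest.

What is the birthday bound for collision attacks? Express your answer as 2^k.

Step 1: The birthday paradox gives collision probability ~50% after sqrt(2^n) = 2^(n/2) hashes.
Step 2: For 866-bit output: 2^(866/2) = 2^433.
Step 3: Approximately 2^433 hash computations needed.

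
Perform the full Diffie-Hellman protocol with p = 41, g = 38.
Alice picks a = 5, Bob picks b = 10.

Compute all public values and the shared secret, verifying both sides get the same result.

Step 1: A = g^a mod p = 38^5 mod 41 = 3.
Step 2: B = g^b mod p = 38^10 mod 41 = 9.
Step 3: Alice computes s = B^a mod p = 9^5 mod 41 = 9.
Step 4: Bob computes s = A^b mod p = 3^10 mod 41 = 9.
Both sides agree: shared secret = 9.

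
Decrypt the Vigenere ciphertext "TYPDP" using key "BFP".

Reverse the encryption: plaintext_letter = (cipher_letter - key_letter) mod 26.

Step 1: Extend key: BFPBF
Step 2: Decrypt each letter (c - k) mod 26:
  T(19) - B(1) = (19-1) mod 26 = 18 = S
  Y(24) - F(5) = (24-5) mod 26 = 19 = T
  P(15) - P(15) = (15-15) mod 26 = 0 = A
  D(3) - B(1) = (3-1) mod 26 = 2 = C
  P(15) - F(5) = (15-5) mod 26 = 10 = K
Plaintext: STACK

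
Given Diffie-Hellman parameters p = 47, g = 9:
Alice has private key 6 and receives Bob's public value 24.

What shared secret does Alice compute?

Step 1: s = B^a mod p = 24^6 mod 47.
  24^1 mod 47 = 24
  24^2 mod 47 = (24 * 24) mod 47 = 12
  24^3 mod 47 = (12 * 24) mod 47 = 6
  24^4 mod 47 = (6 * 24) mod 47 = 3
  24^5 mod 47 = (3 * 24) mod 47 = 25
  24^6 mod 47 = (25 * 24) mod 47 = 36
Result: shared secret = 36.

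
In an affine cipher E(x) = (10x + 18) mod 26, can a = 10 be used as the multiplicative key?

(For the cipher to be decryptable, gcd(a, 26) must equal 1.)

Step 1: Compute gcd(10, 26).
Step 2: gcd(10, 26) = 2.
Since gcd = 2 != 1, 10 shares a common factor with 26, so it cannot be used.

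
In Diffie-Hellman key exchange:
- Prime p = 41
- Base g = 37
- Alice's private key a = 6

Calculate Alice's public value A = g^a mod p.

Step 1: A = g^a mod p = 37^6 mod 41.
  37^1 mod 41 = 37
  37^2 mod 41 = (37 * 37) mod 41 = 16
  37^3 mod 41 = (16 * 37) mod 41 = 18
  37^4 mod 41 = (18 * 37) mod 41 = 10
  37^5 mod 41 = (10 * 37) mod 41 = 1
  37^6 mod 41 = (1 * 37) mod 41 = 37
Result: A = 37.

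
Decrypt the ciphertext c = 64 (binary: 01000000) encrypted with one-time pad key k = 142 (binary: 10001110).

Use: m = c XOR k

Step 1: XOR ciphertext with key:
  Ciphertext: 01000000
  Key:        10001110
  XOR:        11001110
Step 2: Plaintext = 11001110 = 206 in decimal.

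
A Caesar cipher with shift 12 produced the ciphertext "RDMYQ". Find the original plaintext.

Step 1: Reverse the shift by subtracting 12 from each letter position.
  R (position 17) -> position (17-12) mod 26 = 5 -> F
  D (position 3) -> position (3-12) mod 26 = 17 -> R
  M (position 12) -> position (12-12) mod 26 = 0 -> A
  Y (position 24) -> position (24-12) mod 26 = 12 -> M
  Q (position 16) -> position (16-12) mod 26 = 4 -> E
Decrypted message: FRAME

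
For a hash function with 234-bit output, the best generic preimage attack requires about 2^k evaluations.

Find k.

Step 1: The hash has a 234-bit output.
Step 2: Preimage resistance means: given a digest h(x), it should be infeasible to find any input that hashes to it.
With a 234-bit output there are 2^234 possible digests, so a generic brute-force preimage search costs about 2^234 evaluations.
Step 3: Security level = 234 bits.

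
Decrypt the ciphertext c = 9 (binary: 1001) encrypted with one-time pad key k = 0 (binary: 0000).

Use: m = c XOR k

Step 1: XOR ciphertext with key:
  Ciphertext: 1001
  Key:        0000
  XOR:        1001
Step 2: Plaintext = 1001 = 9 in decimal.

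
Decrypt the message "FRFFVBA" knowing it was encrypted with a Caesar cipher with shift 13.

Step 1: Reverse the shift by subtracting 13 from each letter position.
  F (position 5) -> position (5-13) mod 26 = 18 -> S
  R (position 17) -> position (17-13) mod 26 = 4 -> E
  F (position 5) -> position (5-13) mod 26 = 18 -> S
  F (position 5) -> position (5-13) mod 26 = 18 -> S
  V (position 21) -> position (21-13) mod 26 = 8 -> I
  B (position 1) -> position (1-13) mod 26 = 14 -> O
  A (position 0) -> position (0-13) mod 26 = 13 -> N
Decrypted message: SESSION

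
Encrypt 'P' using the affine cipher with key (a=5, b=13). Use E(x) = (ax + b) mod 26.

Step 1: Convert 'P' to number: x = 15.
Step 2: E(15) = (5 * 15 + 13) mod 26 = 88 mod 26 = 10.
Step 3: Convert 10 back to letter: K.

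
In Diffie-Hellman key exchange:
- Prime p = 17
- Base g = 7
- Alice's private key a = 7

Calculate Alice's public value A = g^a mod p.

Step 1: A = g^a mod p = 7^7 mod 17.
  7^1 mod 17 = 7
  7^2 mod 17 = (7 * 7) mod 17 = 15
  7^3 mod 17 = (15 * 7) mod 17 = 3
  7^4 mod 17 = (3 * 7) mod 17 = 4
  7^5 mod 17 = (4 * 7) mod 17 = 11
  7^6 mod 17 = (11 * 7) mod 17 = 9
  7^7 mod 17 = (9 * 7) mod 17 = 12
Result: A = 12.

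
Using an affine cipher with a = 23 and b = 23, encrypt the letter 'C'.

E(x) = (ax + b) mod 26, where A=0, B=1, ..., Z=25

Step 1: Convert 'C' to number: x = 2.
Step 2: E(2) = (23 * 2 + 23) mod 26 = 69 mod 26 = 17.
Step 3: Convert 17 back to letter: R.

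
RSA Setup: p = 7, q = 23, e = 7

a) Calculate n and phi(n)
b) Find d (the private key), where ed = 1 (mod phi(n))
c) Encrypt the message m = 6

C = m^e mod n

Step 1: n = 7 * 23 = 161.
Step 2: phi(n) = (7-1)(23-1) = 6 * 22 = 132.
Step 3: Find d = 7^(-1) mod 132 = 19.
  Verify: 7 * 19 = 133 = 1 (mod 132).
Step 4: C = 6^7 mod 161 = 118.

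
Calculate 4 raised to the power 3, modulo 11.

Step 1: Compute 4^3 mod 11 step by step, reducing modulo 11 at each step.
  4^1 mod 11 = 4
  4^2 mod 11 = (4 * 4) mod 11 = 5
  4^3 mod 11 = (5 * 4) mod 11 = 9
Step 2: Result = 9.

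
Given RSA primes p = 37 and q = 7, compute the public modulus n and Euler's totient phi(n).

Step 1: n = p * q = 37 * 7 = 259.
Step 2: phi(n) = (p-1)(q-1) = 36 * 6 = 216.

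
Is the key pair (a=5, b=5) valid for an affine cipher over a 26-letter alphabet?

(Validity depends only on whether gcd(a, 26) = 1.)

Step 1: Compute gcd(5, 26).
Step 2: gcd(5, 26) = 1.
Since gcd = 1, 5 is coprime with 26, so it is a valid key.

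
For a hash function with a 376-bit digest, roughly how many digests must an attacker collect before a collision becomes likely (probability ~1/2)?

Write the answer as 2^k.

Step 1: The birthday paradox gives collision probability ~50% after sqrt(2^n) = 2^(n/2) hashes.
Step 2: For 376-bit output: 2^(376/2) = 2^188.
Step 3: Approximately 2^188 hash computations needed.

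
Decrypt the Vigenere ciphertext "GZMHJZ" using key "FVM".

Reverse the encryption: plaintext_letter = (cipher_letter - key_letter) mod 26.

Step 1: Extend key: FVMFVM
Step 2: Decrypt each letter (c - k) mod 26:
  G(6) - F(5) = (6-5) mod 26 = 1 = B
  Z(25) - V(21) = (25-21) mod 26 = 4 = E
  M(12) - M(12) = (12-12) mod 26 = 0 = A
  H(7) - F(5) = (7-5) mod 26 = 2 = C
  J(9) - V(21) = (9-21) mod 26 = 14 = O
  Z(25) - M(12) = (25-12) mod 26 = 13 = N
Plaintext: BEACON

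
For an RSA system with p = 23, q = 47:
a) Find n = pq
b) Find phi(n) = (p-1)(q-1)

Step 1: n = p * q = 23 * 47 = 1081.
Step 2: phi(n) = (p-1)(q-1) = 22 * 46 = 1012.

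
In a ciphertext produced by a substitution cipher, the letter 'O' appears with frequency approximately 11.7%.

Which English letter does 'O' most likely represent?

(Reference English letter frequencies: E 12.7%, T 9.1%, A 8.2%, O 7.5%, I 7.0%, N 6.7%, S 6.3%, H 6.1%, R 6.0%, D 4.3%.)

Step 1: The observed frequency is 11.7%.
Step 2: Compare with English frequencies:
  E: 12.7% (difference: 1.0%) <-- closest
  T: 9.1% (difference: 2.6%)
  A: 8.2% (difference: 3.5%)
  O: 7.5% (difference: 4.2%)
  I: 7.0% (difference: 4.7%)
  N: 6.7% (difference: 5.0%)
  S: 6.3% (difference: 5.4%)
  H: 6.1% (difference: 5.6%)
  R: 6.0% (difference: 5.7%)
  D: 4.3% (difference: 7.4%)
Step 3: 'O' most likely represents 'E' (frequency 12.7%).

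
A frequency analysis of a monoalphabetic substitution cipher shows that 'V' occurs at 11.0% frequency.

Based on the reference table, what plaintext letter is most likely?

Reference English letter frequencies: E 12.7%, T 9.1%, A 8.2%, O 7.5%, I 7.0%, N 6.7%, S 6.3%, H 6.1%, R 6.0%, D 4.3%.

Step 1: The observed frequency is 11.0%.
Step 2: Compare with English frequencies:
  E: 12.7% (difference: 1.7%) <-- closest
  T: 9.1% (difference: 1.9%)
  A: 8.2% (difference: 2.8%)
  O: 7.5% (difference: 3.5%)
  I: 7.0% (difference: 4.0%)
  N: 6.7% (difference: 4.3%)
  S: 6.3% (difference: 4.7%)
  H: 6.1% (difference: 4.9%)
  R: 6.0% (difference: 5.0%)
  D: 4.3% (difference: 6.7%)
Step 3: 'V' most likely represents 'E' (frequency 12.7%).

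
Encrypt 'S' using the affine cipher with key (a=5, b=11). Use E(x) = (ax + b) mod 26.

Step 1: Convert 'S' to number: x = 18.
Step 2: E(18) = (5 * 18 + 11) mod 26 = 101 mod 26 = 23.
Step 3: Convert 23 back to letter: X.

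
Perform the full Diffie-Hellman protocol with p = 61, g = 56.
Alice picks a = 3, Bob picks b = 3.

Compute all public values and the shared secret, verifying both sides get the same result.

Step 1: A = g^a mod p = 56^3 mod 61 = 58.
Step 2: B = g^b mod p = 56^3 mod 61 = 58.
Step 3: Alice computes s = B^a mod p = 58^3 mod 61 = 34.
Step 4: Bob computes s = A^b mod p = 58^3 mod 61 = 34.
Both sides agree: shared secret = 34.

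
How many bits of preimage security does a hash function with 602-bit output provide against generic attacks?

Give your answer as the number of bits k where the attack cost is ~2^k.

Step 1: The hash has a 602-bit output.
Step 2: Preimage resistance means: given a digest h(x), it should be infeasible to find any input that hashes to it.
With a 602-bit output there are 2^602 possible digests, so a generic brute-force preimage search costs about 2^602 evaluations.
Step 3: Security level = 602 bits.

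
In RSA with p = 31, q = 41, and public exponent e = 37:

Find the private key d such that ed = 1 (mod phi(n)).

Step 1: n = 31 * 41 = 1271.
Step 2: phi(n) = 30 * 40 = 1200.
Step 3: Find d such that 37 * d = 1 (mod 1200).
Step 4: d = 37^(-1) mod 1200 = 973.
Verification: 37 * 973 = 36001 = 30 * 1200 + 1.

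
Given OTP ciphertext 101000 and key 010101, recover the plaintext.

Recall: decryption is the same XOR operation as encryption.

Step 1: XOR ciphertext with key:
  Ciphertext: 101000
  Key:        010101
  XOR:        111101
Step 2: Plaintext = 111101 = 61 in decimal.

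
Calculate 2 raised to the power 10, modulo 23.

Step 1: Compute 2^10 mod 23 step by step, reducing modulo 23 at each step.
  2^1 mod 23 = 2
  2^2 mod 23 = (2 * 2) mod 23 = 4
  2^3 mod 23 = (4 * 2) mod 23 = 8
  2^4 mod 23 = (8 * 2) mod 23 = 16
  2^5 mod 23 = (16 * 2) mod 23 = 9
  2^6 mod 23 = (9 * 2) mod 23 = 18
  2^7 mod 23 = (18 * 2) mod 23 = 13
  2^8 mod 23 = (13 * 2) mod 23 = 3
  2^9 mod 23 = (3 * 2) mod 23 = 6
  2^10 mod 23 = (6 * 2) mod 23 = 12
Step 2: Result = 12.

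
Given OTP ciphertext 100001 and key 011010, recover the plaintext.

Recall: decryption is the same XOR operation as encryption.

Step 1: XOR ciphertext with key:
  Ciphertext: 100001
  Key:        011010
  XOR:        111011
Step 2: Plaintext = 111011 = 59 in decimal.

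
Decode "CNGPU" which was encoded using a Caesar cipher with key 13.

Step 1: Reverse the shift by subtracting 13 from each letter position.
  C (position 2) -> position (2-13) mod 26 = 15 -> P
  N (position 13) -> position (13-13) mod 26 = 0 -> A
  G (position 6) -> position (6-13) mod 26 = 19 -> T
  P (position 15) -> position (15-13) mod 26 = 2 -> C
  U (position 20) -> position (20-13) mod 26 = 7 -> H
Decrypted message: PATCH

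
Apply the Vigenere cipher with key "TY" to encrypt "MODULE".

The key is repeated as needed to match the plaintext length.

Step 1: Repeat key to match plaintext length:
  Plaintext: MODULE
  Key:       TYTYTY
Step 2: Encrypt each letter:
  M(12) + T(19) = (12+19) mod 26 = 5 = F
  O(14) + Y(24) = (14+24) mod 26 = 12 = M
  D(3) + T(19) = (3+19) mod 26 = 22 = W
  U(20) + Y(24) = (20+24) mod 26 = 18 = S
  L(11) + T(19) = (11+19) mod 26 = 4 = E
  E(4) + Y(24) = (4+24) mod 26 = 2 = C
Ciphertext: FMWSEC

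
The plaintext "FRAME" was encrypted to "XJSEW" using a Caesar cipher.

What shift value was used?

Step 1: Compare first letters: F (position 5) -> X (position 23).
Step 2: Shift = (23 - 5) mod 26 = 18.
The shift value is 18.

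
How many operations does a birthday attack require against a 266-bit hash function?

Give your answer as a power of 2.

Step 1: The birthday paradox gives collision probability ~50% after sqrt(2^n) = 2^(n/2) hashes.
Step 2: For 266-bit output: 2^(266/2) = 2^133.
Step 3: Approximately 2^133 hash computations needed.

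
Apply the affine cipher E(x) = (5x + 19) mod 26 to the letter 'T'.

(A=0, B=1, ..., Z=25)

Step 1: Convert 'T' to number: x = 19.
Step 2: E(19) = (5 * 19 + 19) mod 26 = 114 mod 26 = 10.
Step 3: Convert 10 back to letter: K.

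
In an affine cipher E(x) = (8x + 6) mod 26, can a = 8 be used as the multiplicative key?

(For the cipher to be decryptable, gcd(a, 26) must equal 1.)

Step 1: Compute gcd(8, 26).
Step 2: gcd(8, 26) = 2.
Since gcd = 2 != 1, 8 shares a common factor with 26, so it cannot be used.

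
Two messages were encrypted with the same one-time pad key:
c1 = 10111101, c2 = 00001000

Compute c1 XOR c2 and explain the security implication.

Step 1: c1 XOR c2 = (m1 XOR k) XOR (m2 XOR k).
Step 2: By XOR associativity/commutativity: = m1 XOR m2 XOR k XOR k = m1 XOR m2.
Step 3: 10111101 XOR 00001000 = 10110101 = 181.
Step 4: The key cancels out! An attacker learns m1 XOR m2 = 181, revealing the relationship between plaintexts.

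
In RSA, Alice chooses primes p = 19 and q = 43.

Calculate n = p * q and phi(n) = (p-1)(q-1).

Step 1: n = p * q = 19 * 43 = 817.
Step 2: phi(n) = (p-1)(q-1) = 18 * 42 = 756.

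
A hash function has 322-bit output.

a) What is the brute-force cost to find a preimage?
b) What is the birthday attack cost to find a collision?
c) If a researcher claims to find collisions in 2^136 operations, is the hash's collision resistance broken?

Step 1: Preimage resistance requires brute-force of 2^322 operations.
Step 2: Collision resistance (birthday bound) = 2^(322/2) = 2^161.
Step 3: The claimed attack costs 2^136 operations.
Step 4: Since 2^136 < 2^161, the claimed attack beats the generic birthday bound, so collision resistance is broken.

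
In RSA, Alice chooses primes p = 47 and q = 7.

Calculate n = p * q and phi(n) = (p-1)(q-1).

Step 1: n = p * q = 47 * 7 = 329.
Step 2: phi(n) = (p-1)(q-1) = 46 * 6 = 276.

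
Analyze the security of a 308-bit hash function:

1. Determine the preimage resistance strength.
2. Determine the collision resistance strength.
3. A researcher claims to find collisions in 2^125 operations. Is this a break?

Step 1: Preimage resistance requires brute-force of 2^308 operations.
Step 2: Collision resistance (birthday bound) = 2^(308/2) = 2^154.
Step 3: The claimed attack costs 2^125 operations.
Step 4: Since 2^125 < 2^154, the claimed attack beats the generic birthday bound, so collision resistance is broken.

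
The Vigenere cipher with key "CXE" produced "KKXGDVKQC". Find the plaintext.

Step 1: Extend key: CXECXECXE
Step 2: Decrypt each letter (c - k) mod 26:
  K(10) - C(2) = (10-2) mod 26 = 8 = I
  K(10) - X(23) = (10-23) mod 26 = 13 = N
  X(23) - E(4) = (23-4) mod 26 = 19 = T
  G(6) - C(2) = (6-2) mod 26 = 4 = E
  D(3) - X(23) = (3-23) mod 26 = 6 = G
  V(21) - E(4) = (21-4) mod 26 = 17 = R
  K(10) - C(2) = (10-2) mod 26 = 8 = I
  Q(16) - X(23) = (16-23) mod 26 = 19 = T
  C(2) - E(4) = (2-4) mod 26 = 24 = Y
Plaintext: INTEGRITY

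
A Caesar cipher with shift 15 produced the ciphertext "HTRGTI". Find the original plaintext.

Step 1: Reverse the shift by subtracting 15 from each letter position.
  H (position 7) -> position (7-15) mod 26 = 18 -> S
  T (position 19) -> position (19-15) mod 26 = 4 -> E
  R (position 17) -> position (17-15) mod 26 = 2 -> C
  G (position 6) -> position (6-15) mod 26 = 17 -> R
  T (position 19) -> position (19-15) mod 26 = 4 -> E
  I (position 8) -> position (8-15) mod 26 = 19 -> T
Decrypted message: SECRET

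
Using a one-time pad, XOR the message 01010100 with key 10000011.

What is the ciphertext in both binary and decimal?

Step 1: Write out the XOR operation bit by bit:
  Message: 01010100
  Key:     10000011
  XOR:     11010111
Step 2: Convert to decimal: 11010111 = 215.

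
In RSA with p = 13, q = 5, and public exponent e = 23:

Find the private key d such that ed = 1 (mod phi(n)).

Step 1: n = 13 * 5 = 65.
Step 2: phi(n) = 12 * 4 = 48.
Step 3: Find d such that 23 * d = 1 (mod 48).
Step 4: d = 23^(-1) mod 48 = 23.
Verification: 23 * 23 = 529 = 11 * 48 + 1.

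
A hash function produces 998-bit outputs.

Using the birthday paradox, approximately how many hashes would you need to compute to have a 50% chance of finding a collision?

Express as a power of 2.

Step 1: The birthday paradox gives collision probability ~50% after sqrt(2^n) = 2^(n/2) hashes.
Step 2: For 998-bit output: 2^(998/2) = 2^499.
Step 3: Approximately 2^499 hash computations needed.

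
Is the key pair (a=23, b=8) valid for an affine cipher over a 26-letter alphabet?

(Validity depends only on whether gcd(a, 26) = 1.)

Step 1: Compute gcd(23, 26).
Step 2: gcd(23, 26) = 1.
Since gcd = 1, 23 is coprime with 26, so it is a valid key.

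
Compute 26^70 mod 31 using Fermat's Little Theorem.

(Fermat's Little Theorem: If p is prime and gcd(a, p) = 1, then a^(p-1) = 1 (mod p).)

Step 1: Since 31 is prime, by Fermat's Little Theorem: 26^30 = 1 (mod 31).
Step 2: Reduce exponent: 70 mod 30 = 10.
Step 3: So 26^70 = 26^10 (mod 31).
Step 4: 26^10 mod 31 = 5.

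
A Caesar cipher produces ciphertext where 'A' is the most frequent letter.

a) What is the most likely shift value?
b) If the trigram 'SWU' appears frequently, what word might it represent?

Step 1: In English, 'E' is the most frequent letter (12.7%).
Step 2: The most frequent ciphertext letter is 'A' (position 0).
Step 3: Shift = (0 - 4) mod 26 = 22.
Step 4: Decrypt 'SWU' by shifting back 22:
  S -> W
  W -> A
  U -> Y
Step 5: 'SWU' decrypts to 'WAY'.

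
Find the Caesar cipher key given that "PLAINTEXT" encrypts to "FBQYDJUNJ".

Step 1: Compare first letters: P (position 15) -> F (position 5).
Step 2: Shift = (5 - 15) mod 26 = 16.
The shift value is 16.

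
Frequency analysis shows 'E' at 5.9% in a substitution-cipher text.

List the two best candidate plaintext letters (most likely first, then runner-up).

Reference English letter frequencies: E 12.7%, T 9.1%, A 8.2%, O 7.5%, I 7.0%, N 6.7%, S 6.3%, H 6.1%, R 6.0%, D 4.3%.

Step 1: Observed frequency of 'E' is 5.9%.
Step 2: Compute distances to each reference frequency and sort:
  R (6.0%): difference = 0.1% <-- BEST
  H (6.1%): difference = 0.2% <-- RUNNER-UP
  S (6.3%): difference = 0.4%
  N (6.7%): difference = 0.8%
  I (7.0%): difference = 1.1%
Step 3: Most likely is 'R' (6.0%, diff 0.1%); second most likely is 'H' (6.1%, diff 0.2%).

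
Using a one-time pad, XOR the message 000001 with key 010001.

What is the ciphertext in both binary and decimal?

Step 1: Write out the XOR operation bit by bit:
  Message: 000001
  Key:     010001
  XOR:     010000
Step 2: Convert to decimal: 010000 = 16.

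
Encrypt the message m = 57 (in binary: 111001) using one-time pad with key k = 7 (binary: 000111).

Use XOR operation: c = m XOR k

Step 1: Write out the XOR operation bit by bit:
  Message: 111001
  Key:     000111
  XOR:     111110
Step 2: Convert to decimal: 111110 = 62.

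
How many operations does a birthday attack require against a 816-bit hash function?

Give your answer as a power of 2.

Step 1: The birthday paradox gives collision probability ~50% after sqrt(2^n) = 2^(n/2) hashes.
Step 2: For 816-bit output: 2^(816/2) = 2^408.
Step 3: Approximately 2^408 hash computations needed.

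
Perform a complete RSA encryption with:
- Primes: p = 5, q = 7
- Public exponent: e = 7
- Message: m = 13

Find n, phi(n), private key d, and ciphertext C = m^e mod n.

Step 1: n = 5 * 7 = 35.
Step 2: phi(n) = (5-1)(7-1) = 4 * 6 = 24.
Step 3: Find d = 7^(-1) mod 24 = 7.
  Verify: 7 * 7 = 49 = 1 (mod 24).
Step 4: C = 13^7 mod 35 = 27.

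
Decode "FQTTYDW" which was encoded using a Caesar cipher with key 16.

Step 1: Reverse the shift by subtracting 16 from each letter position.
  F (position 5) -> position (5-16) mod 26 = 15 -> P
  Q (position 16) -> position (16-16) mod 26 = 0 -> A
  T (position 19) -> position (19-16) mod 26 = 3 -> D
  T (position 19) -> position (19-16) mod 26 = 3 -> D
  Y (position 24) -> position (24-16) mod 26 = 8 -> I
  D (position 3) -> position (3-16) mod 26 = 13 -> N
  W (position 22) -> position (22-16) mod 26 = 6 -> G
Decrypted message: PADDING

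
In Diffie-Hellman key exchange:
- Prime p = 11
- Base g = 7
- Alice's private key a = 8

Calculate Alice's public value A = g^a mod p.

Step 1: A = g^a mod p = 7^8 mod 11.
  7^1 mod 11 = 7
  7^2 mod 11 = (7 * 7) mod 11 = 5
  7^3 mod 11 = (5 * 7) mod 11 = 2
  7^4 mod 11 = (2 * 7) mod 11 = 3
  7^5 mod 11 = (3 * 7) mod 11 = 10
  7^6 mod 11 = (10 * 7) mod 11 = 4
  7^7 mod 11 = (4 * 7) mod 11 = 6
  7^8 mod 11 = (6 * 7) mod 11 = 9
Result: A = 9.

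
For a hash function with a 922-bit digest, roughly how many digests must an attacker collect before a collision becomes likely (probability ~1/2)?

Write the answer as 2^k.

Step 1: The birthday paradox gives collision probability ~50% after sqrt(2^n) = 2^(n/2) hashes.
Step 2: For 922-bit output: 2^(922/2) = 2^461.
Step 3: Approximately 2^461 hash computations needed.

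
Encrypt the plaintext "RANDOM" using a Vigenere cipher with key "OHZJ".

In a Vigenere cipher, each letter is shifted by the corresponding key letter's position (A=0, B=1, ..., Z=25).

Step 1: Repeat key to match plaintext length:
  Plaintext: RANDOM
  Key:       OHZJOH
Step 2: Encrypt each letter:
  R(17) + O(14) = (17+14) mod 26 = 5 = F
  A(0) + H(7) = (0+7) mod 26 = 7 = H
  N(13) + Z(25) = (13+25) mod 26 = 12 = M
  D(3) + J(9) = (3+9) mod 26 = 12 = M
  O(14) + O(14) = (14+14) mod 26 = 2 = C
  M(12) + H(7) = (12+7) mod 26 = 19 = T
Ciphertext: FHMMCT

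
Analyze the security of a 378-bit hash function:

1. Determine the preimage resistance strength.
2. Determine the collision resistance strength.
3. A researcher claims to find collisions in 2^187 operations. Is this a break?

Step 1: Preimage resistance requires brute-force of 2^378 operations.
Step 2: Collision resistance (birthday bound) = 2^(378/2) = 2^189.
Step 3: The claimed attack costs 2^187 operations.
Step 4: Since 2^187 < 2^189, the claimed attack beats the generic birthday bound, so collision resistance is broken.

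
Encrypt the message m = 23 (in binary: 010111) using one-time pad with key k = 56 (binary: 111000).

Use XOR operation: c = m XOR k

Step 1: Write out the XOR operation bit by bit:
  Message: 010111
  Key:     111000
  XOR:     101111
Step 2: Convert to decimal: 101111 = 47.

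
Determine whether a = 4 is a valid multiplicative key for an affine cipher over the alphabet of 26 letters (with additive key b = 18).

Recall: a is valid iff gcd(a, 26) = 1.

Step 1: Compute gcd(4, 26).
Step 2: gcd(4, 26) = 2.
Since gcd = 2 != 1, 4 shares a common factor with 26, so it cannot be used.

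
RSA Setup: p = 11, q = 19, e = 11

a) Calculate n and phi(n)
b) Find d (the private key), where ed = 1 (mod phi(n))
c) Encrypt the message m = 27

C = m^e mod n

Step 1: n = 11 * 19 = 209.
Step 2: phi(n) = (11-1)(19-1) = 10 * 18 = 180.
Step 3: Find d = 11^(-1) mod 180 = 131.
  Verify: 11 * 131 = 1441 = 1 (mod 180).
Step 4: C = 27^11 mod 209 = 126.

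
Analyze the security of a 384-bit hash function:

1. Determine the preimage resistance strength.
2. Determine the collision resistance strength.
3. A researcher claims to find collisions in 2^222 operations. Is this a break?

Step 1: Preimage resistance requires brute-force of 2^384 operations.
Step 2: Collision resistance (birthday bound) = 2^(384/2) = 2^192.
Step 3: The claimed attack costs 2^222 operations.
Step 4: Since 2^222 >= 2^192, the claimed attack is no faster than the generic birthday attack, so this does not break collision resistance.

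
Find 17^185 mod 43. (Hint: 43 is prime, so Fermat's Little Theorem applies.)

Step 1: Since 43 is prime, by Fermat's Little Theorem: 17^42 = 1 (mod 43).
Step 2: Reduce exponent: 185 mod 42 = 17.
Step 3: So 17^185 = 17^17 (mod 43).
Step 4: 17^17 mod 43 = 23.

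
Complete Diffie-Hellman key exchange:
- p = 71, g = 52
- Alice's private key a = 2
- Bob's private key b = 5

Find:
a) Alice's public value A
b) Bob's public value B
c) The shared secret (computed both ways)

Step 1: A = g^a mod p = 52^2 mod 71 = 6.
Step 2: B = g^b mod p = 52^5 mod 71 = 26.
Step 3: Alice computes s = B^a mod p = 26^2 mod 71 = 37.
Step 4: Bob computes s = A^b mod p = 6^5 mod 71 = 37.
Both sides agree: shared secret = 37.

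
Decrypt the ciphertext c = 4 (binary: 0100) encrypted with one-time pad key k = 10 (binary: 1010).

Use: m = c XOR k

Step 1: XOR ciphertext with key:
  Ciphertext: 0100
  Key:        1010
  XOR:        1110
Step 2: Plaintext = 1110 = 14 in decimal.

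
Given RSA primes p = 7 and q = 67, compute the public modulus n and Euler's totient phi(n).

Step 1: n = p * q = 7 * 67 = 469.
Step 2: phi(n) = (p-1)(q-1) = 6 * 66 = 396.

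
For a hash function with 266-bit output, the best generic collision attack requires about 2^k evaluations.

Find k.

Step 1: The hash has a 266-bit output.
Step 2: Collision resistance means it should be infeasible to find any x != y with h(x) = h(y).
By the birthday bound, a generic collision search succeeds after about sqrt(2^266) = 2^(266/2) = 2^133 evaluations.
Step 3: Security level = 133 bits.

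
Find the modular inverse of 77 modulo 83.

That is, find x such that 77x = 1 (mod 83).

Step 1: We need x such that 77 * x = 1 (mod 83).
Step 2: Using the extended Euclidean algorithm or trial:
  77 * 69 = 5313 = 64 * 83 + 1.
Step 3: Since 5313 mod 83 = 1, the inverse is x = 69.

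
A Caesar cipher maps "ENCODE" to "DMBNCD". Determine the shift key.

Step 1: Compare first letters: E (position 4) -> D (position 3).
Step 2: Shift = (3 - 4) mod 26 = 25.
The shift value is 25.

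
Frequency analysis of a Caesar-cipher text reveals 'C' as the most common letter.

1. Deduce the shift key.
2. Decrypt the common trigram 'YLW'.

Step 1: In English, 'E' is the most frequent letter (12.7%).
Step 2: The most frequent ciphertext letter is 'C' (position 2).
Step 3: Shift = (2 - 4) mod 26 = 24.
Step 4: Decrypt 'YLW' by shifting back 24:
  Y -> A
  L -> N
  W -> Y
Step 5: 'YLW' decrypts to 'ANY'.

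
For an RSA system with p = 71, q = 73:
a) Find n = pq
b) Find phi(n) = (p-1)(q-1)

Step 1: n = p * q = 71 * 73 = 5183.
Step 2: phi(n) = (p-1)(q-1) = 70 * 72 = 5040.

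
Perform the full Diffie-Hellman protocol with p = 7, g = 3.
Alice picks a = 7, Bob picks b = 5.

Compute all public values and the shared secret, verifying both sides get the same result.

Step 1: A = g^a mod p = 3^7 mod 7 = 3.
Step 2: B = g^b mod p = 3^5 mod 7 = 5.
Step 3: Alice computes s = B^a mod p = 5^7 mod 7 = 5.
Step 4: Bob computes s = A^b mod p = 3^5 mod 7 = 5.
Both sides agree: shared secret = 5.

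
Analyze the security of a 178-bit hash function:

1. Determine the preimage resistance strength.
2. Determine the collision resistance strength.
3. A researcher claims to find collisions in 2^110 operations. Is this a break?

Step 1: Preimage resistance requires brute-force of 2^178 operations.
Step 2: Collision resistance (birthday bound) = 2^(178/2) = 2^89.
Step 3: The claimed attack costs 2^110 operations.
Step 4: Since 2^110 >= 2^89, the claimed attack is no faster than the generic birthday attack, so this does not break collision resistance.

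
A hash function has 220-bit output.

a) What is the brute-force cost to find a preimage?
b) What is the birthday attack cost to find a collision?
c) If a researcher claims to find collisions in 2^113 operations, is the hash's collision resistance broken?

Step 1: Preimage resistance requires brute-force of 2^220 operations.
Step 2: Collision resistance (birthday bound) = 2^(220/2) = 2^110.
Step 3: The claimed attack costs 2^113 operations.
Step 4: Since 2^113 >= 2^110, the claimed attack is no faster than the generic birthday attack, so this does not break collision resistance.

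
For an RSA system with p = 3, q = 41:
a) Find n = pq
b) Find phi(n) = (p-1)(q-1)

Step 1: n = p * q = 3 * 41 = 123.
Step 2: phi(n) = (p-1)(q-1) = 2 * 40 = 80.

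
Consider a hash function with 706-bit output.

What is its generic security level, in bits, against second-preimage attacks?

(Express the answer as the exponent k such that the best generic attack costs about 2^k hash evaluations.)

Step 1: The hash has a 706-bit output.
Step 2: Second-preimage resistance means: given a specific input x, it should be infeasible to find a different y with h(y) = h(x).
With a 706-bit output, a generic search for a second preimage costs about 2^706 evaluations (each trial matches the fixed target with probability 2^-706).
Step 3: Security level = 706 bits.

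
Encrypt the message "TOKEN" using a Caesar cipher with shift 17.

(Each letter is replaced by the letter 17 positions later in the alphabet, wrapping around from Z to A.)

Step 1: For each letter, shift forward by 17 positions (mod 26).
  T (position 19) -> position (19+17) mod 26 = 10 -> K
  O (position 14) -> position (14+17) mod 26 = 5 -> F
  K (position 10) -> position (10+17) mod 26 = 1 -> B
  E (position 4) -> position (4+17) mod 26 = 21 -> V
  N (position 13) -> position (13+17) mod 26 = 4 -> E
Result: KFBVE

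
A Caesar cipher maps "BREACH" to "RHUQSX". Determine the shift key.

Step 1: Compare first letters: B (position 1) -> R (position 17).
Step 2: Shift = (17 - 1) mod 26 = 16.
The shift value is 16.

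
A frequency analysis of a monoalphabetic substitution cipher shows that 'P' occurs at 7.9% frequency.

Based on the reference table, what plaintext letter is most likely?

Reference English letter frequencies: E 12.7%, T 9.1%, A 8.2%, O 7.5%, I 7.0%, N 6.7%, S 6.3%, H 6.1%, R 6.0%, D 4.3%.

Step 1: The observed frequency is 7.9%.
Step 2: Compare with English frequencies:
  E: 12.7% (difference: 4.8%)
  T: 9.1% (difference: 1.2%)
  A: 8.2% (difference: 0.3%) <-- closest
  O: 7.5% (difference: 0.4%)
  I: 7.0% (difference: 0.9%)
  N: 6.7% (difference: 1.2%)
  S: 6.3% (difference: 1.6%)
  H: 6.1% (difference: 1.8%)
  R: 6.0% (difference: 1.9%)
  D: 4.3% (difference: 3.6%)
Step 3: 'P' most likely represents 'A' (frequency 8.2%).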